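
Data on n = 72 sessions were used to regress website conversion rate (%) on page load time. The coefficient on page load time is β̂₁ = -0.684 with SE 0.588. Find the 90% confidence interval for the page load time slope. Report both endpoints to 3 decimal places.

df = n − 2 = 72 − 2 = 70.
t* = t_{0.05, 70} = 1.666914.
Margin = t* × SE = 1.666914 × 0.588 = 0.98015.
CI: -0.684 ± 0.98015 → (-1.664, 0.296).
With 90% confidence, each one-unit increase in page load time is associated with a change of between -1.664 and 0.296 % in website conversion rate.

(-1.664, 0.296)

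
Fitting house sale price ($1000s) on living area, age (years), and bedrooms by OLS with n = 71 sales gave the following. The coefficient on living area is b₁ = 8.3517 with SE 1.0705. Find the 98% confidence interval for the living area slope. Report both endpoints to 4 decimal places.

df = n − k − 1 = 71 − 3 − 1 = 67.
t* = t_{0.01, 67} = 2.383302.
Margin = t* × SE = 2.383302 × 1.0705 = 2.551325.
CI: 8.3517 ± 2.551325 → (5.8004, 10.9030).
With 98% confidence, each one-unit increase in living area is associated with a change of between 5.8004 and 10.9030 $1000s in house sale price, holding the other predictors fixed.

(5.8004, 10.9030)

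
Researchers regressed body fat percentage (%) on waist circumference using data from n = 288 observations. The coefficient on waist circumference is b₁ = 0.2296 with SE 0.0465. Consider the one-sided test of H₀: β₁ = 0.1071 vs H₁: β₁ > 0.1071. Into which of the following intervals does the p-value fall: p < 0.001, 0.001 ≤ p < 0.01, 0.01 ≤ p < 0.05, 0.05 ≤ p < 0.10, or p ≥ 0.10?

t = (0.2296 − 0.1071) / 0.0465 = 2.634.
df = n − 2 = 288 − 2 = 286.
One-sided p = P(T_{286} > t) ≈ 0.0044.
So 0.001 ≤ p < 0.01.

0.001 ≤ p < 0.01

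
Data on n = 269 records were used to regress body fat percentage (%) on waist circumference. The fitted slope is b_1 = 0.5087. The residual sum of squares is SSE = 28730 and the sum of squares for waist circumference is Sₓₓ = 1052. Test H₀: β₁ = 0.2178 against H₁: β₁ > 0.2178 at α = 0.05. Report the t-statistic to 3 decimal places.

t = 0.910

MSE = SSE/(n − 2) = 28730/267 = 107.603.
SE(b_1) = √(MSE/Sₓₓ) = √(107.603/1052) = 0.319819.
t = (0.5087 − 0.2178) / 0.319819 = 0.910.
df = n − 2 = 267.
One-sided p ≈ 0.1819, which is ≥ 0.05, so fail to reject H₀.
The data do not give significant evidence that the true slope on waist circumference exceeds 0.2178 % per unit.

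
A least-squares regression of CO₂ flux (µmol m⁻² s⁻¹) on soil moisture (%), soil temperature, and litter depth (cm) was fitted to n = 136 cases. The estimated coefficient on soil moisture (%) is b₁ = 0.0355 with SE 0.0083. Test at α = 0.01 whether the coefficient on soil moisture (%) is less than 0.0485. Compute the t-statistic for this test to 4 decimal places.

t = -1.5663

H₀: β₁ = 0.0485 vs H₁: β₁ < 0.0485.
t = (b₁ − β₁⁰)/SE = (0.0355 − 0.0485) / 0.0083 = -1.5663.
df = n − k − 1 = 136 − 3 − 1 = 132.
One-sided p ≈ 0.0598, which is ≥ 0.01, so fail to reject H₀.
The data do not give significant evidence that the true slope on soil moisture (%) is below 0.0485 µmol m⁻² s⁻¹ per unit, holding the other predictors fixed.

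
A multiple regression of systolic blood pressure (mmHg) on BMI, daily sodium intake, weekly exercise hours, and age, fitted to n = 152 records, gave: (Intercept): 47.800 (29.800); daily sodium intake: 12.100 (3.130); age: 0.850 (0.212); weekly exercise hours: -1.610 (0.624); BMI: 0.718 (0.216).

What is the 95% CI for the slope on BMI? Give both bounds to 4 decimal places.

(0.2911, 1.1449)

Read off: b = 0.718, SE = 0.216 for BMI.
df = n − k − 1 = 152 − 4 − 1 = 147.
t* = t_{0.025, 147} = 1.976233.
Margin = t* × SE = 1.976233 × 0.216 = 0.426866.
CI: 0.718 ± 0.426866 → (0.2911, 1.1449).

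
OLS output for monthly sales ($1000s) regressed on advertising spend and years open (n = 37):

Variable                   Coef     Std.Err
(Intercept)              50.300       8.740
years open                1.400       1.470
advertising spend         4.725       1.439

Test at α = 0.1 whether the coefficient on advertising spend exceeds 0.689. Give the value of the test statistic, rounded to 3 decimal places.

t = 2.805

Read off: b = 4.725, SE = 1.439 for advertising spend.
H₀: β₁ = 0.689 vs H₁: β₁ > 0.689.
t = (4.725 − 0.689) / 1.439 = 2.805.
df = n − k − 1 = 37 − 2 − 1 = 34.
One-sided p ≈ 0.0041, which is < 0.1, so reject H₀.
There is evidence that the true slope on advertising spend exceeds 0.689 $1000s per unit, holding the other predictors fixed.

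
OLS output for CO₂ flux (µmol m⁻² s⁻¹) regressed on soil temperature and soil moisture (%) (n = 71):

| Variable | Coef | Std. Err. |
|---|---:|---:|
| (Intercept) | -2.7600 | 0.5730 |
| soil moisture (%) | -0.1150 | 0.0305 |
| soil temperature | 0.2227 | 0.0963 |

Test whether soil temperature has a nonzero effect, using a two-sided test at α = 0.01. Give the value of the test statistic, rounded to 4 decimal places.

t = 2.3126

Read off: b = 0.2227, SE = 0.0963 for soil temperature.
H₀: β₁ = 0 vs H₁: β₁ ≠ 0.
t = 0.2227 / 0.0963 = 2.3126.
df = n − k − 1 = 71 − 2 − 1 = 68.
Two-sided p ≈ 0.0238, which is ≥ 0.01, so fail to reject H₀.
The data do not give significant evidence of an association between soil temperature and CO₂ flux, after adjusting for the other predictors.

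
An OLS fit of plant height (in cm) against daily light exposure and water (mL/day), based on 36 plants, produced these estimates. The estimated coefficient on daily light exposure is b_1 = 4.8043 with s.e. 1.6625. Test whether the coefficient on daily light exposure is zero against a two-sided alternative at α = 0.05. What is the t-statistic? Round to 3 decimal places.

H₀: β₁ = 0 vs H₁: β₁ ≠ 0.
t = (b_1 − β₁⁰)/SE = 4.8043 / 1.6625 = 2.890.
df = n − k − 1 = 36 − 2 − 1 = 33.
Two-sided p ≈ 0.0068, which is < 0.05, so reject H₀.
There is evidence that daily light exposure is associated with plant height, holding the other predictors fixed.

t = 2.890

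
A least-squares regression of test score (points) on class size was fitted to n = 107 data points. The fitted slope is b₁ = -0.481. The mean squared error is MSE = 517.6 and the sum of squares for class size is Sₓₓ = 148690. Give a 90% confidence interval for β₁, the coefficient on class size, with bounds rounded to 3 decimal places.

SE(b₁) = √(MSE/Sₓₓ) = √(517.6/148690) = 0.0590006.
df = n − 2 = 105.
t* = t_{0.05, 105} = 1.659495.
Margin = t* × SE = 1.659495 × 0.0590006 = 0.09791.
CI: -0.481 ± 0.09791 → (-0.579, -0.383).
With 90% confidence, each one-unit increase in class size is associated with a change of between -0.579 and -0.383 points in test score.

(-0.579, -0.383)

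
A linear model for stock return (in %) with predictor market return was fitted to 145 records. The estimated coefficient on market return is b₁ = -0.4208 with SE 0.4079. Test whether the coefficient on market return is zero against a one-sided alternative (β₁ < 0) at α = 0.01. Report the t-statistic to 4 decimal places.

H₀: β₁ = 0 vs H₁: β₁ < 0.
t = (b₁ − β₁⁰)/SE = -0.4208 / 0.4079 = -1.0316.
df = n − 2 = 145 − 2 = 143.
One-sided p ≈ 0.1520, which is ≥ 0.01, so fail to reject H₀.
The data do not give significant evidence that the true slope on market return is negative.

t = -1.0316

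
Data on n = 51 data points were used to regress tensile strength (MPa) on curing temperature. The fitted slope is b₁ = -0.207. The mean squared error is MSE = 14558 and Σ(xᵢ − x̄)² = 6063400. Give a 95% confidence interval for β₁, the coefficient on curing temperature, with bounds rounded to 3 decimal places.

(-0.305, -0.109)

SE(b₁) = √(MSE/Sₓₓ) = √(14558/6063400) = 0.0489996.
df = n − 2 = 49.
t* = t_{0.025, 49} = 2.009575.
Margin = t* × SE = 2.009575 × 0.0489996 = 0.09847.
CI: -0.207 ± 0.09847 → (-0.305, -0.109).
With 95% confidence, each one-unit increase in curing temperature is associated with a change of between -0.305 and -0.109 MPa in tensile strength.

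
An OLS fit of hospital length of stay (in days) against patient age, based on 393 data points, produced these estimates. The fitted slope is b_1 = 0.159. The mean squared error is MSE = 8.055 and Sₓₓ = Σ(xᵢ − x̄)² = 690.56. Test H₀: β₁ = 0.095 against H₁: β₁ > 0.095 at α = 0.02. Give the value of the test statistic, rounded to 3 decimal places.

t = 0.593

SE(b_1) = √(MSE/Sₓₓ) = √(8.055/690.56) = 0.108002.
t = (0.159 − 0.095) / 0.108002 = 0.593.
df = n − 2 = 391.
One-sided p ≈ 0.2769, which is ≥ 0.02, so fail to reject H₀.
The data do not give significant evidence that the true slope on patient age exceeds 0.095 days per unit.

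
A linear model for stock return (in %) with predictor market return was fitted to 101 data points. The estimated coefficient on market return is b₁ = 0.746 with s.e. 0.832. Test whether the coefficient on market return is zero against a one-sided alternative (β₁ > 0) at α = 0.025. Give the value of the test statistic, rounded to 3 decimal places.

t = 0.897

H₀: β₁ = 0 vs H₁: β₁ > 0.
t = (b₁ − β₁⁰)/SE = 0.746 / 0.832 = 0.897.
df = n − 2 = 101 − 2 = 99.
One-sided p ≈ 0.1860, which is ≥ 0.025, so fail to reject H₀.
The data do not give significant evidence that the true slope on market return is positive.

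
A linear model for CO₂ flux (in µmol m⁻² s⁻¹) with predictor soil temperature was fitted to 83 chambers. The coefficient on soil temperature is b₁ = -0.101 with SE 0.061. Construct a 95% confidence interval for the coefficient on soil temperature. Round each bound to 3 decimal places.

(-0.222, 0.020)

df = n − 2 = 83 − 2 = 81.
t* = t_{0.025, 81} = 1.989686.
Margin = t* × SE = 1.989686 × 0.061 = 0.12137.
CI: -0.101 ± 0.12137 → (-0.222, 0.020).
With 95% confidence, each one-unit increase in soil temperature is associated with a change of between -0.222 and 0.020 µmol m⁻² s⁻¹ in CO₂ flux.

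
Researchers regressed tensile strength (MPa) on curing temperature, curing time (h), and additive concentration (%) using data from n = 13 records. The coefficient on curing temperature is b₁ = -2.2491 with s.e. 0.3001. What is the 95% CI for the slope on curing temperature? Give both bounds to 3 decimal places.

df = n − k − 1 = 13 − 3 − 1 = 9.
t* = t_{0.025, 9} = 2.262157.
Margin = t* × SE = 2.262157 × 0.3001 = 0.67887.
CI: -2.2491 ± 0.67887 → (-2.928, -1.570).
With 95% confidence, each one-unit increase in curing temperature is associated with a change of between -2.928 and -1.570 MPa in tensile strength, holding the other predictors fixed.

(-2.928, -1.570)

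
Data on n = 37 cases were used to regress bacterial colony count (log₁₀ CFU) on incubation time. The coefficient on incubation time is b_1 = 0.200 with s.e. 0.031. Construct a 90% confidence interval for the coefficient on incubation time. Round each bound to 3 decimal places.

(0.148, 0.252)

df = n − 2 = 37 − 2 = 35.
t* = t_{0.05, 35} = 1.689572.
Margin = t* × SE = 1.689572 × 0.031 = 0.05238.
CI: 0.200 ± 0.05238 → (0.148, 0.252).
With 90% confidence, each one-unit increase in incubation time is associated with a change of between 0.148 and 0.252 log₁₀ CFU in bacterial colony count.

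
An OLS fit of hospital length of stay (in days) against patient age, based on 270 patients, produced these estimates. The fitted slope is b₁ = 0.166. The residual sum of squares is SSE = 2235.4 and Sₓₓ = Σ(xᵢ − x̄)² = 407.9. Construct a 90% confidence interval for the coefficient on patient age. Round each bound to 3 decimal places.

MSE = SSE/(n − 2) = 2235.4/268 = 8.34104.
SE(b₁) = √(MSE/Sₓₓ) = √(8.34104/407.9) = 0.142999.
df = n − 2 = 268.
t* = t_{0.05, 268} = 1.650559.
Margin = t* × SE = 1.650559 × 0.142999 = 0.23603.
CI: 0.166 ± 0.23603 → (-0.070, 0.402).
With 90% confidence, each one-unit increase in patient age is associated with a change of between -0.070 and 0.402 days in hospital length of stay.

(-0.070, 0.402)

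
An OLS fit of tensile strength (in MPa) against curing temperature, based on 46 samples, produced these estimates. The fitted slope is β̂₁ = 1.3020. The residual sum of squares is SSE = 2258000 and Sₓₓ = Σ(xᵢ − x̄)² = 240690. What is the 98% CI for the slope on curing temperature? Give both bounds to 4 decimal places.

(0.1873, 2.4167)

MSE = SSE/(n − 2) = 2258000/44 = 51318.2.
SE(β̂₁) = √(MSE/Sₓₓ) = √(51318.2/240690) = 0.46175.
df = n − 2 = 44.
t* = t_{0.01, 44} = 2.414134.
Margin = t* × SE = 2.414134 × 0.46175 = 1.114726.
CI: 1.3020 ± 1.114726 → (0.1873, 2.4167).
With 98% confidence, each one-unit increase in curing temperature is associated with a change of between 0.1873 and 2.4167 MPa in tensile strength.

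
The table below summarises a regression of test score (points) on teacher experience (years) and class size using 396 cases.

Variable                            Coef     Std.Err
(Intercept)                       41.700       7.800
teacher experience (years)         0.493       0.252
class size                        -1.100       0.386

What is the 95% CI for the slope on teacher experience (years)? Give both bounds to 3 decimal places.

Read off: b = 0.493, SE = 0.252 for teacher experience (years).
df = n − k − 1 = 396 − 2 − 1 = 393.
t* = t_{0.025, 393} = 1.966019.
Margin = t* × SE = 1.966019 × 0.252 = 0.49544.
CI: 0.493 ± 0.49544 → (-0.002, 0.988).

(-0.002, 0.988)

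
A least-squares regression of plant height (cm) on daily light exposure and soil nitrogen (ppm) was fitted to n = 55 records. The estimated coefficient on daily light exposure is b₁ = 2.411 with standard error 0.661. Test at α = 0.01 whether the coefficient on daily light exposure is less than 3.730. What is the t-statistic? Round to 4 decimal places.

t = -1.9955

H₀: β₁ = 3.730 vs H₁: β₁ < 3.730.
t = (b₁ − β₁⁰)/SE = (2.411 − 3.730) / 0.661 = -1.9955.
df = n − k − 1 = 55 − 2 − 1 = 52.
One-sided p ≈ 0.0256, which is ≥ 0.01, so fail to reject H₀.
The data do not give significant evidence that the true slope on daily light exposure is below 3.730 cm per unit, holding the other predictors fixed.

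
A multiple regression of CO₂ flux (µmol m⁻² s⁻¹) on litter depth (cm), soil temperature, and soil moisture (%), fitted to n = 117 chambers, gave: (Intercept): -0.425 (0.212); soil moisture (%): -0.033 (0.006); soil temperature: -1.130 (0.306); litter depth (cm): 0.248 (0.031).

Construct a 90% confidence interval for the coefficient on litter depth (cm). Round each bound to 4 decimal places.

Read off: b = 0.248, SE = 0.031 for litter depth (cm).
df = n − k − 1 = 117 − 3 − 1 = 113.
t* = t_{0.05, 113} = 1.65845.
Margin = t* × SE = 1.65845 × 0.031 = 0.051412.
CI: 0.248 ± 0.051412 → (0.1966, 0.2994).

(0.1966, 0.2994)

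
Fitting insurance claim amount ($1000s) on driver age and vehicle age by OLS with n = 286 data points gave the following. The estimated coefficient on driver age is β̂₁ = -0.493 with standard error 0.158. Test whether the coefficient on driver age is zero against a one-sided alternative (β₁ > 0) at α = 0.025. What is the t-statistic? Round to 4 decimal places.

t = -3.1203

H₀: β₁ = 0 vs H₁: β₁ > 0.
t = (β̂₁ − β₁⁰)/SE = -0.493 / 0.158 = -3.1203.
df = n − k − 1 = 286 − 2 − 1 = 283.
One-sided p ≈ 0.9990, which is ≥ 0.025, so fail to reject H₀.
The data do not give significant evidence that the true slope on driver age is positive, holding the other predictors fixed.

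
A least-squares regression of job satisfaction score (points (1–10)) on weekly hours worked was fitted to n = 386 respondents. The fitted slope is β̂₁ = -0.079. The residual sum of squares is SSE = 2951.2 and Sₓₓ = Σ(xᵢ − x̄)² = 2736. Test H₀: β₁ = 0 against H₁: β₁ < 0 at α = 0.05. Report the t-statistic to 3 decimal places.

MSE = SSE/(n − 2) = 2951.2/384 = 7.68542.
SE(β̂₁) = √(MSE/Sₓₓ) = √(7.68542/2736) = 0.053.
t = -0.079 / 0.053 = -1.491.
df = n − 2 = 384.
One-sided p ≈ 0.0684, which is ≥ 0.05, so fail to reject H₀.
The data do not give significant evidence that the true slope on weekly hours worked is negative.

t = -1.491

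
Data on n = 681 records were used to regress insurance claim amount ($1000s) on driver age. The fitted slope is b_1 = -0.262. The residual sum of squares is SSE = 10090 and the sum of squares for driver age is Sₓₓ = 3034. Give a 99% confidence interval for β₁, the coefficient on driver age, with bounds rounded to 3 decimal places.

(-0.443, -0.081)

MSE = SSE/(n − 2) = 10090/679 = 14.8601.
SE(b_1) = √(MSE/Sₓₓ) = √(14.8601/3034) = 0.0699847.
df = n − 2 = 679.
t* = t_{0.005, 679} = 2.583089.
Margin = t* × SE = 2.583089 × 0.0699847 = 0.18078.
CI: -0.262 ± 0.18078 → (-0.443, -0.081).
With 99% confidence, each one-unit increase in driver age is associated with a change of between -0.443 and -0.081 $1000s in insurance claim amount.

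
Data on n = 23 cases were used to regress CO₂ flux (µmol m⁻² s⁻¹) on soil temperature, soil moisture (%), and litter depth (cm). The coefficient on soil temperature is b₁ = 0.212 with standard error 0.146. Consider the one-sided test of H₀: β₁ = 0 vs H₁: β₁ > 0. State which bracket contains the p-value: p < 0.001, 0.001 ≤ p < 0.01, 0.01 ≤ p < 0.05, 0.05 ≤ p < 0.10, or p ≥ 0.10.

t = 0.212 / 0.146 = 1.452.
df = n − k − 1 = 23 − 3 − 1 = 19.
One-sided p = P(T_{19} > t) ≈ 0.0814.
So 0.05 ≤ p < 0.10.

0.05 ≤ p < 0.10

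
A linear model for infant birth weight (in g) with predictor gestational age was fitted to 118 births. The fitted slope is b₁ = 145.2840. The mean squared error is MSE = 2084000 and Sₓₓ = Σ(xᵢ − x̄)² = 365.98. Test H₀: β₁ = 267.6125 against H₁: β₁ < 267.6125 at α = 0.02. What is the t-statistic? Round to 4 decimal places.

SE(b₁) = √(MSE/Sₓₓ) = √(2.084e+06/365.98) = 75.4606.
t = (145.2840 − 267.6125) / 75.4606 = -1.6211.
df = n − 2 = 116.
One-sided p ≈ 0.0539, which is ≥ 0.02, so fail to reject H₀.
The data do not give significant evidence that the true slope on gestational age is below 267.6125 g per unit.

t = -1.6211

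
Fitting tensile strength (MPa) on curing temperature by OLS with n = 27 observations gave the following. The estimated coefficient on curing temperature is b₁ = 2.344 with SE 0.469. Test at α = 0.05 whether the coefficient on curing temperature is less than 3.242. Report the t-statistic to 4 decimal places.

H₀: β₁ = 3.242 vs H₁: β₁ < 3.242.
t = (b₁ − β₁⁰)/SE = (2.344 − 3.242) / 0.469 = -1.9147.
df = n − 2 = 27 − 2 = 25.
One-sided p ≈ 0.0335, which is < 0.05, so reject H₀.
There is evidence that the true slope on curing temperature is below 3.242 MPa per unit.

t = -1.9147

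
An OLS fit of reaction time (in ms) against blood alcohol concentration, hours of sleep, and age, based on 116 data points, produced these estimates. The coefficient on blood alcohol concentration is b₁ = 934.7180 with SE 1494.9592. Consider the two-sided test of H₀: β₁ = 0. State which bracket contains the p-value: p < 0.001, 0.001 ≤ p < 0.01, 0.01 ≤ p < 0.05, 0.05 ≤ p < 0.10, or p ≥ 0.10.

p ≥ 0.10

t = 934.7180 / 1494.9592 = 0.625.
df = n − k − 1 = 116 − 3 − 1 = 112.
Two-sided p = 2·P(T_{112} > |t|) ≈ 0.5331.
So p ≥ 0.10.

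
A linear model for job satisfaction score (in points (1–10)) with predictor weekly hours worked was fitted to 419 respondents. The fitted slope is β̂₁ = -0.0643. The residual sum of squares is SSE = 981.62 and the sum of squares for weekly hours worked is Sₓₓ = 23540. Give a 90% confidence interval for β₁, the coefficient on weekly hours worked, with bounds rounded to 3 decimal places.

MSE = SSE/(n − 2) = 981.62/417 = 2.354.
SE(β̂₁) = √(MSE/Sₓₓ) = √(2.354/23540) = 0.01.
df = n − 2 = 417.
t* = t_{0.05, 417} = 1.648516.
Margin = t* × SE = 1.648516 × 0.01 = 0.01649.
CI: -0.0643 ± 0.01649 → (-0.081, -0.048).
With 90% confidence, each one-unit increase in weekly hours worked is associated with a change of between -0.081 and -0.048 points (1–10) in job satisfaction score.

(-0.081, -0.048)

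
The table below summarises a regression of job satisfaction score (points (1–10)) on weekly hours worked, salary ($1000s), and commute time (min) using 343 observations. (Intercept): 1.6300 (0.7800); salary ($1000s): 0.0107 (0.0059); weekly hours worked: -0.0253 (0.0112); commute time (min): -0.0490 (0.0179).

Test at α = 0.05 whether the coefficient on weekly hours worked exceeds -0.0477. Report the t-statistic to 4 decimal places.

t = 2.0000

Read off: b = -0.0253, SE = 0.0112 for weekly hours worked.
H₀: β₁ = -0.0477 vs H₁: β₁ > -0.0477.
t = (-0.0253 − (-0.0477)) / 0.0112 = 2.0000.
df = n − k − 1 = 343 − 3 − 1 = 339.
One-sided p ≈ 0.0231, which is < 0.05, so reject H₀.
There is evidence that the true slope on weekly hours worked exceeds -0.0477 points (1–10) per unit, holding the other predictors fixed.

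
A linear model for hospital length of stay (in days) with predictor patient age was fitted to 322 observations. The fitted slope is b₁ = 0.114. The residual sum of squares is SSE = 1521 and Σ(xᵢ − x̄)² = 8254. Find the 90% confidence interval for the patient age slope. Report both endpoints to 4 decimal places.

(0.0744, 0.1536)

MSE = SSE/(n − 2) = 1521/320 = 4.75312.
SE(b₁) = √(MSE/Sₓₓ) = √(4.75312/8254) = 0.023997.
df = n − 2 = 320.
t* = t_{0.05, 320} = 1.649629.
Margin = t* × SE = 1.649629 × 0.023997 = 0.039586.
CI: 0.114 ± 0.039586 → (0.0744, 0.1536).
With 90% confidence, each one-unit increase in patient age is associated with a change of between 0.0744 and 0.1536 days in hospital length of stay.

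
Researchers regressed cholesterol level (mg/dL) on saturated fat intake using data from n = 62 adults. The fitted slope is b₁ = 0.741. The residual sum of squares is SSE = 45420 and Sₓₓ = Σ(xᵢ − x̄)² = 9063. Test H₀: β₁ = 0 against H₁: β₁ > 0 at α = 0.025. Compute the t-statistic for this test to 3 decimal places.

MSE = SSE/(n − 2) = 45420/60 = 757.
SE(b₁) = √(MSE/Sₓₓ) = √(757/9063) = 0.289009.
t = 0.741 / 0.289009 = 2.564.
df = n − 2 = 60.
One-sided p ≈ 0.0064, which is < 0.025, so reject H₀.
There is evidence that the true slope on saturated fat intake is positive.

t = 2.564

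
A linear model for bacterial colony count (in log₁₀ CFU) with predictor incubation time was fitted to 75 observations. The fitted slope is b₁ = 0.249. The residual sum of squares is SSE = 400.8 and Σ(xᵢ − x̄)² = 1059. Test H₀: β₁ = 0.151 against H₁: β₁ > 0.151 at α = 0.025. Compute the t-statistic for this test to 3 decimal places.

MSE = SSE/(n − 2) = 400.8/73 = 5.49041.
SE(b₁) = √(MSE/Sₓₓ) = √(5.49041/1059) = 0.0720036.
t = (0.249 − 0.151) / 0.0720036 = 1.361.
df = n − 2 = 73.
One-sided p ≈ 0.0888, which is ≥ 0.025, so fail to reject H₀.
The data do not give significant evidence that the true slope on incubation time exceeds 0.151 log₁₀ CFU per unit.

t = 1.361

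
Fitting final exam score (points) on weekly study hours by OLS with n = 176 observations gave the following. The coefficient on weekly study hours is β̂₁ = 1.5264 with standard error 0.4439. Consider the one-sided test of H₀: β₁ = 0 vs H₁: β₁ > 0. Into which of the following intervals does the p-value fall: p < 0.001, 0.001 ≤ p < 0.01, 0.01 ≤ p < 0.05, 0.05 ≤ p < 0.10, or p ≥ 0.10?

p < 0.001

t = 1.5264 / 0.4439 = 3.439.
df = n − 2 = 176 − 2 = 174.
One-sided p = P(T_{174} > t) ≈ 0.0004.
So p < 0.001.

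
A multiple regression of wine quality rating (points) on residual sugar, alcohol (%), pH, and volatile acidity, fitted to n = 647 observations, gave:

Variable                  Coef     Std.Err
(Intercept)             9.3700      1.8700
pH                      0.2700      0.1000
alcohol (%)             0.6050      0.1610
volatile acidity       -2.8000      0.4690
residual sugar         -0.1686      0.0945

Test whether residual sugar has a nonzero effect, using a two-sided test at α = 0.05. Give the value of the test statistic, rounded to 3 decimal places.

Read off: b = -0.1686, SE = 0.0945 for residual sugar.
H₀: β₁ = 0 vs H₁: β₁ ≠ 0.
t = -0.1686 / 0.0945 = -1.784.
df = n − k − 1 = 647 − 4 − 1 = 642.
Two-sided p ≈ 0.0749, which is ≥ 0.05, so fail to reject H₀.
The data do not give significant evidence of an association between residual sugar and wine quality rating, after adjusting for the other predictors.

t = -1.784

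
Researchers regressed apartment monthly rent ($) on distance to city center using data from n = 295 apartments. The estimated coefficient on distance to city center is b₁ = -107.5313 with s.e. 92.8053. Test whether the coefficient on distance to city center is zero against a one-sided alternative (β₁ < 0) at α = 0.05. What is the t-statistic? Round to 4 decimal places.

H₀: β₁ = 0 vs H₁: β₁ < 0.
t = (b₁ − β₁⁰)/SE = -107.5313 / 92.8053 = -1.1587.
df = n − 2 = 295 − 2 = 293.
One-sided p ≈ 0.1238, which is ≥ 0.05, so fail to reject H₀.
The data do not give significant evidence that the true slope on distance to city center is negative.

t = -1.1587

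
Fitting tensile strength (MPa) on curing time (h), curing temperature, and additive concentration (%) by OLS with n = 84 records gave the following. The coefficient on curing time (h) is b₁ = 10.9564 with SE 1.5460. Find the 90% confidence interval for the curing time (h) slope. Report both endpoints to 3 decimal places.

(8.384, 13.529)

df = n − k − 1 = 84 − 3 − 1 = 80.
t* = t_{0.05, 80} = 1.664125.
Margin = t* × SE = 1.664125 × 1.5460 = 2.57274.
CI: 10.9564 ± 2.57274 → (8.384, 13.529).
With 90% confidence, each one-unit increase in curing time (h) is associated with a change of between 8.384 and 13.529 MPa in tensile strength, holding the other predictors fixed.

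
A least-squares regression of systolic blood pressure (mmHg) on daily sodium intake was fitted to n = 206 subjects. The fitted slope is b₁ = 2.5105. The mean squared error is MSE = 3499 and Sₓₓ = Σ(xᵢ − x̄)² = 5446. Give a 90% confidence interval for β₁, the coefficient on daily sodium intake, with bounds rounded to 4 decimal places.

SE(b₁) = √(MSE/Sₓₓ) = √(3499/5446) = 0.801555.
df = n − 2 = 204.
t* = t_{0.05, 204} = 1.652357.
Margin = t* × SE = 1.652357 × 0.801555 = 1.324455.
CI: 2.5105 ± 1.324455 → (1.1860, 3.8350).
With 90% confidence, each one-unit increase in daily sodium intake is associated with a change of between 1.1860 and 3.8350 mmHg in systolic blood pressure.

(1.1860, 3.8350)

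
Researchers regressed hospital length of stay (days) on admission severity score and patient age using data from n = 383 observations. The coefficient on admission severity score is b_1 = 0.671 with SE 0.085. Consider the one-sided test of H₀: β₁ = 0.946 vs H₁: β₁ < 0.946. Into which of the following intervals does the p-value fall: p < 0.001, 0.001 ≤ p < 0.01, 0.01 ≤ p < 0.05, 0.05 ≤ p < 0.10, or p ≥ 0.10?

p < 0.001

t = (0.671 − 0.946) / 0.085 = -3.235.
df = n − k − 1 = 383 − 2 − 1 = 380.
One-sided p = P(T_{380} < t) ≈ 0.0007.
So p < 0.001.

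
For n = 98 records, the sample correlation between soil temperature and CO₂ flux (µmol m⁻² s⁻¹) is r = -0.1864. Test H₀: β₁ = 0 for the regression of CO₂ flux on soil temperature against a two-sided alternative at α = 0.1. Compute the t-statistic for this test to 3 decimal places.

t = -1.859

t = r·√(n − 2)/√(1 − r²) = -0.1864·√96/√0.965255 = -1.859.
df = n − 2 = 96.
Two-sided p ≈ 0.0661, which is < 0.1, so reject H₀.
There is evidence of a linear association between soil temperature and CO₂ flux.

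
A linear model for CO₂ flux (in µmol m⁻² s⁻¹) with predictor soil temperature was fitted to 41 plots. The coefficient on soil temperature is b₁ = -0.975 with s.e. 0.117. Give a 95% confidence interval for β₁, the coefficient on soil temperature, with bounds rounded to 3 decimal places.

df = n − 2 = 41 − 2 = 39.
t* = t_{0.025, 39} = 2.022691.
Margin = t* × SE = 2.022691 × 0.117 = 0.23665.
CI: -0.975 ± 0.23665 → (-1.212, -0.738).
With 95% confidence, each one-unit increase in soil temperature is associated with a change of between -1.212 and -0.738 µmol m⁻² s⁻¹ in CO₂ flux.

(-1.212, -0.738)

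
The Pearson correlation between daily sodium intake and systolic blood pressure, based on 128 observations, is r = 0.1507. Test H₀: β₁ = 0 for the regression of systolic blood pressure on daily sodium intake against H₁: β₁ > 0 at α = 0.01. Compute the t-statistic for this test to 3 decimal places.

t = r·√(n − 2)/√(1 − r²) = 0.1507·√126/√0.97729 = 1.711.
df = n − 2 = 126.
One-sided p ≈ 0.0448, which is ≥ 0.01, so fail to reject H₀.
The data do not give significant evidence of a linear association between daily sodium intake and systolic blood pressure.

t = 1.711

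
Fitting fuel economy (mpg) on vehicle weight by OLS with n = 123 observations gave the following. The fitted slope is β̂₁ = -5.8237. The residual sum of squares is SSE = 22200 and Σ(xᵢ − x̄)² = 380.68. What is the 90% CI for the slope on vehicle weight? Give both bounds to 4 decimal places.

(-6.9744, -4.6730)

MSE = SSE/(n − 2) = 22200/121 = 183.471.
SE(β̂₁) = √(MSE/Sₓₓ) = √(183.471/380.68) = 0.694231.
df = n − 2 = 121.
t* = t_{0.05, 121} = 1.657544.
Margin = t* × SE = 1.657544 × 0.694231 = 1.150718.
CI: -5.8237 ± 1.150718 → (-6.9744, -4.6730).
With 90% confidence, each one-unit increase in vehicle weight is associated with a change of between -6.9744 and -4.6730 mpg in fuel economy.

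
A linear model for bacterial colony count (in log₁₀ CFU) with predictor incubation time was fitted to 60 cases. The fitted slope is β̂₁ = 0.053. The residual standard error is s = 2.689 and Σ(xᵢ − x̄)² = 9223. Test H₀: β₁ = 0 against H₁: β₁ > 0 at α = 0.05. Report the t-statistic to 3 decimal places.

t = 1.893

SE(β̂₁) = s/√Sₓₓ = 2.689/√9223 = 0.0279998.
t = 0.053 / 0.0279998 = 1.893.
df = n − 2 = 58.
One-sided p ≈ 0.0317, which is < 0.05, so reject H₀.
There is evidence that the true slope on incubation time is positive.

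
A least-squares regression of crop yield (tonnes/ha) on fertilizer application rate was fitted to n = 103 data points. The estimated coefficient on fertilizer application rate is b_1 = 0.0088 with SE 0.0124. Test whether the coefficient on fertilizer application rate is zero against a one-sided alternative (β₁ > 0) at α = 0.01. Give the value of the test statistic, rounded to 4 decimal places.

t = 0.7097

H₀: β₁ = 0 vs H₁: β₁ > 0.
t = (b_1 − β₁⁰)/SE = 0.0088 / 0.0124 = 0.7097.
df = n − 2 = 103 − 2 = 101.
One-sided p ≈ 0.2398, which is ≥ 0.01, so fail to reject H₀.
The data do not give significant evidence that the true slope on fertilizer application rate is positive.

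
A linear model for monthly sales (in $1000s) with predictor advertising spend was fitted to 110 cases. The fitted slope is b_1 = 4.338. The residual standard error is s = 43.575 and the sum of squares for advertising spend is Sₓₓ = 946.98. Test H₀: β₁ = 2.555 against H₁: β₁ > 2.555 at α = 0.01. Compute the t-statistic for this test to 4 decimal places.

SE(b_1) = s/√Sₓₓ = 43.575/√946.98 = 1.41601.
t = (4.338 − 2.555) / 1.41601 = 1.2592.
df = n − 2 = 108.
One-sided p ≈ 0.1053, which is ≥ 0.01, so fail to reject H₀.
The data do not give significant evidence that the true slope on advertising spend exceeds 2.555 $1000s per unit.

t = 1.2592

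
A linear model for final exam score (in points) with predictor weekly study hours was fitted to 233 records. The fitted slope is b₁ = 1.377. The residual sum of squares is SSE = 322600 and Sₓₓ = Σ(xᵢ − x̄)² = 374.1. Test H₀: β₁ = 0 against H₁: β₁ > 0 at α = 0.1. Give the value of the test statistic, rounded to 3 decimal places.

MSE = SSE/(n − 2) = 322600/231 = 1396.54.
SE(b₁) = √(MSE/Sₓₓ) = √(1396.54/374.1) = 1.93211.
t = 1.377 / 1.93211 = 0.713.
df = n − 2 = 231.
One-sided p ≈ 0.2384, which is ≥ 0.1, so fail to reject H₀.
The data do not give significant evidence that the true slope on weekly study hours is positive.

t = 0.713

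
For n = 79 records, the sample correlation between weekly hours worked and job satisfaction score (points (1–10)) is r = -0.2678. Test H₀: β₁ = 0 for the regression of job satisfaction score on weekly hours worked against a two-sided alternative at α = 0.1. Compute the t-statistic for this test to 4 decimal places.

t = r·√(n − 2)/√(1 − r²) = -0.2678·√77/√0.928283 = -2.4390.
df = n − 2 = 77.
Two-sided p ≈ 0.0170, which is < 0.1, so reject H₀.
There is evidence of a linear association between weekly hours worked and job satisfaction score.

t = -2.4390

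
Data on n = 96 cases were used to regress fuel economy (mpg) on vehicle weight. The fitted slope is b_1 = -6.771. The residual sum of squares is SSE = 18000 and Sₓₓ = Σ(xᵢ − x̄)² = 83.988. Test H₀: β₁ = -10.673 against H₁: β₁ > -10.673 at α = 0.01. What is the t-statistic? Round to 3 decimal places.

t = 2.584

MSE = SSE/(n − 2) = 18000/94 = 191.489.
SE(b_1) = √(MSE/Sₓₓ) = √(191.489/83.988) = 1.50995.
t = (-6.771 − (-10.673)) / 1.50995 = 2.584.
df = n − 2 = 94.
One-sided p ≈ 0.0057, which is < 0.01, so reject H₀.
There is evidence that the true slope on vehicle weight exceeds -10.673 mpg per unit.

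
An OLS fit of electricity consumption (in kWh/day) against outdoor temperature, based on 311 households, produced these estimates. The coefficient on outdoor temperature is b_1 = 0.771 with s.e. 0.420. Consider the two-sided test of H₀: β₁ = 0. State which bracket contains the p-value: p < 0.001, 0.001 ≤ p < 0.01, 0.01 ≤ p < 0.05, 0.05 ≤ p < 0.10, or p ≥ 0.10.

0.05 ≤ p < 0.10

t = 0.771 / 0.420 = 1.836.
df = n − 2 = 311 − 2 = 309.
Two-sided p = 2·P(T_{309} > |t|) ≈ 0.0674.
So 0.05 ≤ p < 0.10.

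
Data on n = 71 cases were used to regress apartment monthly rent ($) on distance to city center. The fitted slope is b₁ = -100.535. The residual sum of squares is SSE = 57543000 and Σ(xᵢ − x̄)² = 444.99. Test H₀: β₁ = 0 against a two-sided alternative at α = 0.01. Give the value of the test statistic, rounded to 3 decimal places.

MSE = SSE/(n − 2) = 57543000/69 = 833957.
SE(b₁) = √(MSE/Sₓₓ) = √(833957/444.99) = 43.2909.
t = -100.535 / 43.2909 = -2.322.
df = n − 2 = 69.
Two-sided p ≈ 0.0232, which is ≥ 0.01, so fail to reject H₀.
The data do not give significant evidence of an association between distance to city center and apartment monthly rent.

t = -2.322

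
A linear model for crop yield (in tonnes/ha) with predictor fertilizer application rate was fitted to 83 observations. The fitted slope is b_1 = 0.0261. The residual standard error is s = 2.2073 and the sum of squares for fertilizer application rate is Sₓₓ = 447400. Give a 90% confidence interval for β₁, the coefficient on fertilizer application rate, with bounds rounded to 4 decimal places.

SE(b_1) = s/√Sₓₓ = 2.2073/√447400 = 0.0033.
df = n − 2 = 81.
t* = t_{0.05, 81} = 1.663884.
Margin = t* × SE = 1.663884 × 0.0033 = 0.005491.
CI: 0.0261 ± 0.005491 → (0.0206, 0.0316).
With 90% confidence, each one-unit increase in fertilizer application rate is associated with a change of between 0.0206 and 0.0316 tonnes/ha in crop yield.

(0.0206, 0.0316)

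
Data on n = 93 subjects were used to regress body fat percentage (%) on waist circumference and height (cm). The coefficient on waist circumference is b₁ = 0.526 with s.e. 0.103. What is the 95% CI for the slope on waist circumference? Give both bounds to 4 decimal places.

(0.3214, 0.7306)

df = n − k − 1 = 93 − 2 − 1 = 90.
t* = t_{0.025, 90} = 1.986675.
Margin = t* × SE = 1.986675 × 0.103 = 0.204627.
CI: 0.526 ± 0.204627 → (0.3214, 0.7306).
With 95% confidence, each one-unit increase in waist circumference is associated with a change of between 0.3214 and 0.7306 % in body fat percentage, holding the other predictors fixed.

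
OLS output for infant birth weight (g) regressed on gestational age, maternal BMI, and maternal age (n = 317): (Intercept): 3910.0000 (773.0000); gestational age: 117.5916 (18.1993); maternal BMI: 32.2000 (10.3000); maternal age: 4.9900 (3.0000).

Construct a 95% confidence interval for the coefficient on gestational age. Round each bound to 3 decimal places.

(81.783, 153.400)

Read off: b = 117.5916, SE = 18.1993 for gestational age.
df = n − k − 1 = 317 − 3 − 1 = 313.
t* = t_{0.025, 313} = 1.967572.
Margin = t* × SE = 1.967572 × 18.1993 = 35.80843.
CI: 117.5916 ± 35.80843 → (81.783, 153.400).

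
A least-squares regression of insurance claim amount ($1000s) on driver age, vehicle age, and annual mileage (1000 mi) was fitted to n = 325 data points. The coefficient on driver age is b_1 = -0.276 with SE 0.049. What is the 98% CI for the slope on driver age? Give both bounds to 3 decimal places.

df = n − k − 1 = 325 − 3 − 1 = 321.
t* = t_{0.01, 321} = 2.338021.
Margin = t* × SE = 2.338021 × 0.049 = 0.11456.
CI: -0.276 ± 0.11456 → (-0.391, -0.161).
With 98% confidence, each one-unit increase in driver age is associated with a change of between -0.391 and -0.161 $1000s in insurance claim amount, holding the other predictors fixed.

(-0.391, -0.161)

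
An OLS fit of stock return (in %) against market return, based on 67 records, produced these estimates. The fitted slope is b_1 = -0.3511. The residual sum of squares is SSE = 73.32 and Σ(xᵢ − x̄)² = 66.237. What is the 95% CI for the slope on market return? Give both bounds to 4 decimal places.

MSE = SSE/(n − 2) = 73.32/65 = 1.128.
SE(b_1) = √(MSE/Sₓₓ) = √(1.128/66.237) = 0.130498.
df = n − 2 = 65.
t* = t_{0.025, 65} = 1.997138.
Margin = t* × SE = 1.997138 × 0.130498 = 0.260623.
CI: -0.3511 ± 0.260623 → (-0.6117, -0.0905).
With 95% confidence, each one-unit increase in market return is associated with a change of between -0.6117 and -0.0905 % in stock return.

(-0.6117, -0.0905)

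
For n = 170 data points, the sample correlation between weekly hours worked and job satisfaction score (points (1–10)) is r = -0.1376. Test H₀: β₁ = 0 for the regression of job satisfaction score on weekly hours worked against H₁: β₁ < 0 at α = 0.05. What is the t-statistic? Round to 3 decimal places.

t = r·√(n − 2)/√(1 − r²) = -0.1376·√168/√0.981066 = -1.801.
df = n − 2 = 168.
One-sided p ≈ 0.0368, which is < 0.05, so reject H₀.
There is evidence of a linear association between weekly hours worked and job satisfaction score.

t = -1.801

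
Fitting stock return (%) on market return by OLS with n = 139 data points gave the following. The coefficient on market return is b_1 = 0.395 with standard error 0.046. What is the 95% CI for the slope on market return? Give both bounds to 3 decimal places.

df = n − 2 = 139 − 2 = 137.
t* = t_{0.025, 137} = 1.977431.
Margin = t* × SE = 1.977431 × 0.046 = 0.09096.
CI: 0.395 ± 0.09096 → (0.304, 0.486).
With 95% confidence, each one-unit increase in market return is associated with a change of between 0.304 and 0.486 % in stock return.

(0.304, 0.486)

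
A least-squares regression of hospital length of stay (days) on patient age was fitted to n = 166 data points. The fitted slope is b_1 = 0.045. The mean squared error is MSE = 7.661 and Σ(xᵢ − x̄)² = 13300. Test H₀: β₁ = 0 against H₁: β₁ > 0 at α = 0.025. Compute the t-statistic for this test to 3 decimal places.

t = 1.875

SE(b_1) = √(MSE/Sₓₓ) = √(7.661/13300) = 0.0240003.
t = 0.045 / 0.0240003 = 1.875.
df = n − 2 = 164.
One-sided p ≈ 0.0313, which is ≥ 0.025, so fail to reject H₀.
The data do not give significant evidence that the true slope on patient age is positive.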